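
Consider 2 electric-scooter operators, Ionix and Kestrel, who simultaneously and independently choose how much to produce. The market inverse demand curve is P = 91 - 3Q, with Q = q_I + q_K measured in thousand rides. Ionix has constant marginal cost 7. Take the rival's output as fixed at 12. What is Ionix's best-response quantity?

8

With the rival's output fixed at 12, Ionix's profit is π_I = (91 - 3·12 - 3q_I)q_I - (7q_I) = (55 - 3q_I)q_I - (7q_I).
∂π_I/∂q_I = 48 - 6q_I = 0, so q_I = 8.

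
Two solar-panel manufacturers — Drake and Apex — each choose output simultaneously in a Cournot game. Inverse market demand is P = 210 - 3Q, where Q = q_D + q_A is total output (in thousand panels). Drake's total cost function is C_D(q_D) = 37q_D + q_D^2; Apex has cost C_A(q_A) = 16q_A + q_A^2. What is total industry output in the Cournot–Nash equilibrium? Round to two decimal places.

Drake's profit: π_D = (210 - 3Q)q_D - (37q_D + q_D²). Setting ∂π_D/∂q_D = 0: 173 - 8q_D - 3(q_A) = 0.
Apex's first-order condition: 194 - 8q_A - 3(q_D) = 0.
Best responses: q_D = (173 - 3q_A)/8, q_A = (194 - 3q_D)/8.
Substituting one into the other gives q_D = 802/55 and q_A = 1033/55.
Total output Q = 802/55 + 1033/55 = 367/11.

33.36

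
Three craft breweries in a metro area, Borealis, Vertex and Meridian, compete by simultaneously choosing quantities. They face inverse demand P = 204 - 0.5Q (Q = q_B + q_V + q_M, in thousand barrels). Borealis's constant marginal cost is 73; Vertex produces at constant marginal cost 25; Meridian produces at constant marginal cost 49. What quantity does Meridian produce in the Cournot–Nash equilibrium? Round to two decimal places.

Borealis's profit: π_B = (204 - 0.5Q)q_B - (73q_B). Setting ∂π_B/∂q_B = 0: 131 - q_B - (1/2)(q_V + q_M) = 0.
Vertex's profit: π_V = (204 - 0.5Q)q_V - (25q_V). Setting ∂π_V/∂q_V = 0: 179 - q_V - (1/2)(q_B + q_M) = 0.
Meridian's first-order condition: 155 - q_M - (1/2)(q_B + q_V) = 0.
Adding the 3 conditions: 465 − Q − Q = 0, i.e. Q = 465/2.
Back-substituting: q_B = (131 − 465/4)/(1/2) = 59/2, q_V = (179 − 465/4)/(1/2) = 251/2, q_M = (155 − 465/4)/(1/2) = 155/2.

77.50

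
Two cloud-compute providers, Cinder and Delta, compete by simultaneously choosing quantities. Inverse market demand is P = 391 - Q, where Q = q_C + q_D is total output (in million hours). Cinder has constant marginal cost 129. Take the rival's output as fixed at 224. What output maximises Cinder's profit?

With the rival's output fixed at 224, Cinder's profit is π_C = (391 - 224 - q_C)q_C - (129q_C) = (167 - q_C)q_C - (129q_C).
∂π_C/∂q_C = 38 - 2q_C = 0, so q_C = 19.

19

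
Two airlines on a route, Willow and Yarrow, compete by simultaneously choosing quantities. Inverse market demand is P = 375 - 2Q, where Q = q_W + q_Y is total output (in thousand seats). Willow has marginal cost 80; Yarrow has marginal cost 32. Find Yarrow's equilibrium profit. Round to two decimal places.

Willow's profit: π_W = (375 - 2Q)q_W - (80q_W). Setting ∂π_W/∂q_W = 0: 295 - 4q_W - 2(q_Y) = 0.
Yarrow's first-order condition: 343 - 4q_Y - 2(q_W) = 0.
So q_W = (295 - 2q_Y)/4 and q_Y = (343 - 2q_W)/4.
Solving the pair: q_W = 247/6, q_Y = 391/6.
Price P = 375 - 2·(319/3) = 487/3.
Yarrow's profit: (487/3 - 32)·(391/6) = 8493.3889.

8493.39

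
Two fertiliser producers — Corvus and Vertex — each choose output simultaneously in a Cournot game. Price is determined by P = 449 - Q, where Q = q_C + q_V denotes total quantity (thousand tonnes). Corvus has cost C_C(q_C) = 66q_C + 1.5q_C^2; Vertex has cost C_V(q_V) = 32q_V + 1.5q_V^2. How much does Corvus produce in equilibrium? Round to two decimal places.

62.42

Corvus's profit: π_C = (449 - Q)q_C - (66q_C + (3/2)q_C²). Setting ∂π_C/∂q_C = 0: 383 - 5q_C - (q_V) = 0.
Vertex's first-order condition: 417 - 5q_V - (q_C) = 0.
Best responses: q_C = (383 - q_V)/5, q_V = (417 - q_C)/5.
Substituting one into the other gives q_C = 749/12 and q_V = 851/12.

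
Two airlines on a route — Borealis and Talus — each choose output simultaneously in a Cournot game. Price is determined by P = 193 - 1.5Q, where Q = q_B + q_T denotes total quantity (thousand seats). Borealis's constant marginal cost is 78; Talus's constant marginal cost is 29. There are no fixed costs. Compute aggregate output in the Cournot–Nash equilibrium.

62

Borealis's profit: π_B = (193 - 1.5Q)q_B - (78q_B). Setting ∂π_B/∂q_B = 0: 115 - 3q_B - (3/2)(q_T) = 0.
Talus's profit: π_T = (193 - 1.5Q)q_T - (29q_T). Setting ∂π_T/∂q_T = 0: 164 - 3q_T - (3/2)(q_B) = 0.
Best responses: q_B = (115 - (3/2)q_T)/3, q_T = (164 - (3/2)q_B)/3.
Substituting one into the other gives q_B = 44/3 and q_T = 142/3.
Total output Q = 44/3 + 142/3 = 62.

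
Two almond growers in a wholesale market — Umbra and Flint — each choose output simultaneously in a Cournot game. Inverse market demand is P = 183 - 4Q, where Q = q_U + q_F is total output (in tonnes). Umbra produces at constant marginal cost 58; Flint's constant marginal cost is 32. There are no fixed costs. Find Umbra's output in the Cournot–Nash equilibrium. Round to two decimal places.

8.25

Umbra's profit: π_U = (183 - 4Q)q_U - (58q_U). Setting ∂π_U/∂q_U = 0: 125 - 8q_U - 4(q_F) = 0.
Flint's first-order condition: 151 - 8q_F - 4(q_U) = 0.
Best responses: q_U = (125 - 4q_F)/8, q_F = (151 - 4q_U)/8.
Substituting one into the other gives q_U = 33/4 and q_F = 59/4.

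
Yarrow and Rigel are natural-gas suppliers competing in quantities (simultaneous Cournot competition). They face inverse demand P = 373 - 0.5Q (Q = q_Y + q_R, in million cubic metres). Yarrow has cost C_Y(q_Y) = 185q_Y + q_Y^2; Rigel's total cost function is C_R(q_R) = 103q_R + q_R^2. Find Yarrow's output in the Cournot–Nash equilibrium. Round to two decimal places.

49.03

Yarrow's profit: π_Y = (373 - 0.5Q)q_Y - (185q_Y + q_Y²). Setting ∂π_Y/∂q_Y = 0: 188 - 3q_Y - (1/2)(q_R) = 0.
Rigel's profit: π_R = (373 - 0.5Q)q_R - (103q_R + q_R²). Setting ∂π_R/∂q_R = 0: 270 - 3q_R - (1/2)(q_Y) = 0.
So q_Y = (188 - (1/2)q_R)/3 and q_R = (270 - (1/2)q_Y)/3.
Solving the pair: q_Y = 1716/35, q_R = 81.8286.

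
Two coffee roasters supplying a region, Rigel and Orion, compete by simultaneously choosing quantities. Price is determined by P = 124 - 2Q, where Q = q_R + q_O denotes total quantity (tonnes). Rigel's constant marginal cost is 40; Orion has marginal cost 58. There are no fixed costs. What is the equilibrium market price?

Rigel's profit: π_R = (124 - 2Q)q_R - (40q_R). Setting ∂π_R/∂q_R = 0: 84 - 4q_R - 2(q_O) = 0.
Orion's profit: π_O = (124 - 2Q)q_O - (58q_O). Setting ∂π_O/∂q_O = 0: 66 - 4q_O - 2(q_R) = 0.
So q_R = (84 - 2q_O)/4 and q_O = (66 - 2q_R)/4.
Substituting one into the other gives q_R = 17 and q_O = 8.
Total output Q = 25, so price P = 124 - 2·25 = 74.

74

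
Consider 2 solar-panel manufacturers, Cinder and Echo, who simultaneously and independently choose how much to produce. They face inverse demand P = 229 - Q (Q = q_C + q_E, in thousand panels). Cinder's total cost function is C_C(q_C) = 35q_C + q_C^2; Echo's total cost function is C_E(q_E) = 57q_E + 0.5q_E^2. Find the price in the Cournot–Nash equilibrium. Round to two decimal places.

146.82

Cinder's profit: π_C = (229 - Q)q_C - (35q_C + q_C²). Setting ∂π_C/∂q_C = 0: 194 - 4q_C - (q_E) = 0.
Echo's profit: π_E = (229 - Q)q_E - (57q_E + (1/2)q_E²). Setting ∂π_E/∂q_E = 0: 172 - 3q_E - (q_C) = 0.
So q_C = (194 - q_E)/4 and q_E = (172 - q_C)/3.
Substituting one into the other gives q_C = 410/11 and q_E = 494/11.
Total output Q = 904/11, so price P = 229 - 904/11 = 1615/11.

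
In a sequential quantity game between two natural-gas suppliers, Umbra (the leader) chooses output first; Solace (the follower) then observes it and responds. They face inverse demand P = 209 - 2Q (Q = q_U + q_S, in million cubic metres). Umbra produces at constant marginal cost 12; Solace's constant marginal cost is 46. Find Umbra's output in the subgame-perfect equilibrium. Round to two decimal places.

57.75

Solve by backward induction. Given q_U, the follower Solace maximises π_S = (209 - 2q_U - 2q_S)q_S - 46q_S.
Follower FOC: 163 - 2q_U - 4q_S = 0, so q_S(q_U) = (163 - 2q_U)/4.
The leader anticipates this reaction. Substituting into P = 209 - 2Q gives P = 255/2 - q_U, so π_U = (255/2 - q_U)q_U - 12q_U.
Maximising: ∂π_U/∂q_U = 231/2 - 2q_U = 0, giving q_U = 231/4.
Then q_S = (163 - 2·(231/4))/4 = 95/8.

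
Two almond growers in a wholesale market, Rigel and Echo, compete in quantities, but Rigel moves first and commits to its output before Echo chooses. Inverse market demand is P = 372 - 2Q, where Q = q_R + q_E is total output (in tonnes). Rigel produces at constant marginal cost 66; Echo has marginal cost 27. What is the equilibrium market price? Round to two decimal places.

The follower Echo best-responds to any q_R: π_E = (372 - 2Q)q_E - 27q_E.
∂π_E/∂q_E = 345 - 2q_R - 4q_E = 0 gives the reaction function q_E = (345 - 2q_R)/4.
Rigel substitutes q_E(q_R) into its own profit: π_R = q_R(372 - 2q_R - (345 - 2q_R)/2) - 66q_R = (399/2 - q_R)q_R - 66q_R.
Maximising: ∂π_R/∂q_R = 267/2 - 2q_R = 0, giving q_R = 267/4.
Then q_E = (345 - 2·(267/4))/4 = 423/8.
Total output Q = 957/8, so price P = 372 - 2·(957/8) = 531/4.

132.75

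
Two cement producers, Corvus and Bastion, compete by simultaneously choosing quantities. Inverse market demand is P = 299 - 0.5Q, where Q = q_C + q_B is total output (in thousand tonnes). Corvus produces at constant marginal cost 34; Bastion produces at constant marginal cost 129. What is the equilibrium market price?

154

Corvus's profit: π_C = (299 - 0.5Q)q_C - (34q_C). Setting ∂π_C/∂q_C = 0: 265 - q_C - (1/2)(q_B) = 0.
Bastion's first-order condition: 170 - q_B - (1/2)(q_C) = 0.
Rearranging gives the reaction functions q_C = (265 - (1/2)q_B) and q_B = (170 - (1/2)q_C).
Solving the pair: q_C = 240, q_B = 50.
Total output Q = 290, so price P = 299 - (1/2)·290 = 154.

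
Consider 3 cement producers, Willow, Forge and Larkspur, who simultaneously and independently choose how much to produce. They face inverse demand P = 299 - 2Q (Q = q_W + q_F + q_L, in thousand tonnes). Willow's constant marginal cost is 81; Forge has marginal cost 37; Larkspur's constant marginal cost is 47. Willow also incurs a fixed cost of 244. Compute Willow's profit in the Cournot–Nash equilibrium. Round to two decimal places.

368.50

Willow's profit: π_W = (299 - 2Q)q_W - (81q_W). Setting ∂π_W/∂q_W = 0: 218 - 4q_W - 2(q_F + q_L) = 0.
Forge's profit: π_F = (299 - 2Q)q_F - (37q_F). Setting ∂π_F/∂q_F = 0: 262 - 4q_F - 2(q_W + q_L) = 0.
Larkspur's profit: π_L = (299 - 2Q)q_L - (47q_L). Setting ∂π_L/∂q_L = 0: 252 - 4q_L - 2(q_W + q_F) = 0.
Summing all 3 equations gives 732 − 8Q = 0, hence Q = 183/2.
Back-substituting: q_W = (218 − 183)/2 = 35/2, q_F = (262 − 183)/2 = 79/2, q_L = (252 − 183)/2 = 69/2.
Price P = 299 - 2·(183/2) = 116.
Willow's profit: (116 - 81)·(35/2) - 244 = 737/2.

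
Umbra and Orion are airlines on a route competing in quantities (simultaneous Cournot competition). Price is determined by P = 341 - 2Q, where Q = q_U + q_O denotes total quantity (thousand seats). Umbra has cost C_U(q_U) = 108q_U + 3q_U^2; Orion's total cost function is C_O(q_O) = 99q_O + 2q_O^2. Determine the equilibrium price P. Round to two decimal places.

Umbra's profit: π_U = (341 - 2Q)q_U - (108q_U + 3q_U²). Setting ∂π_U/∂q_U = 0: 233 - 10q_U - 2(q_O) = 0.
Orion's profit: π_O = (341 - 2Q)q_O - (99q_O + 2q_O²). Setting ∂π_O/∂q_O = 0: 242 - 8q_O - 2(q_U) = 0.
Best responses: q_U = (233 - 2q_O)/10, q_O = (242 - 2q_U)/8.
Solving the pair: q_U = 345/19, q_O = 977/38.
Total output Q = 1667/38, so price P = 341 - 2·(1667/38) = 253.2632.

253.26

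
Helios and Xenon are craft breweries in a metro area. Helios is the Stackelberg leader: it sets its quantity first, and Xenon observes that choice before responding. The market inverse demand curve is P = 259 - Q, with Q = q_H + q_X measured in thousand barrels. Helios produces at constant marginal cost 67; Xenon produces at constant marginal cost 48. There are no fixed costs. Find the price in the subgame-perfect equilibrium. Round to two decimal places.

110.25

The follower Xenon best-responds to any q_H: π_X = (259 - Q)q_X - 48q_X.
∂π_X/∂q_X = 211 - q_H - 2q_X = 0 gives the reaction function q_X = (211 - q_H)/2.
Helios substitutes q_X(q_H) into its own profit: π_H = q_H(259 - q_H - (211 - q_H)/2) - 67q_H = (307/2 - (1/2)q_H)q_H - 67q_H.
Leader FOC: 173/2 - q_H = 0, so q_H = 173/2.
Then q_X = (211 - 173/2)/2 = 249/4.
Total output Q = 595/4, so price P = 259 - 595/4 = 441/4.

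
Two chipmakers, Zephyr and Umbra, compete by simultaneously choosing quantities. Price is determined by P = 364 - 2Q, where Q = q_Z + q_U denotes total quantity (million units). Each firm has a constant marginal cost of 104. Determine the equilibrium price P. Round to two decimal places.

190.67

A representative firm's profit is π_i = q_i(364 - 2Q) - 104q_i.
First-order condition (treating rivals' output as given): 260 - 4q_i - 2q_j = 0.
With identical firms every q_j equals q_i, so q_j = q_i and 260 = 6q_i, giving q_i = 130/3.
Total output Q = 260/3, so price P = 364 - 2·(260/3) = 572/3.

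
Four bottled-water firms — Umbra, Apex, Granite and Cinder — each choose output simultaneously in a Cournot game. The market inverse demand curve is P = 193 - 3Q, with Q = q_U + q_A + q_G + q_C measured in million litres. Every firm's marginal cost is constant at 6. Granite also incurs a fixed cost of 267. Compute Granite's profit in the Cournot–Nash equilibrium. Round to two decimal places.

199.25

A representative firm's profit is π_i = q_i(193 - 3Q) - 6q_i.
Setting ∂π_i/∂q_i = 0 with rivals' quantities fixed: 187 - 6q_i - 3·Σ_{j≠i} q_j = 0.
By symmetry each firm produces the same amount; substituting Σ_{j≠i} q_j = 3q_i yields q_i = 187/15.
Price P = 193 - 3·(748/15) = 217/5.
Granite's profit: (217/5 - 6)·(187/15) - 267 = 199.2533.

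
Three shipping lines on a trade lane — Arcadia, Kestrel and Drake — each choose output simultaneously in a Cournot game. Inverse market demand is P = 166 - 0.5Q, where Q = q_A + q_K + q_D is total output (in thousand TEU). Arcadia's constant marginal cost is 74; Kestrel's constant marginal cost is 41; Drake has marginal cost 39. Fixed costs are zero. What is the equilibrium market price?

Arcadia's profit: π_A = (166 - 0.5Q)q_A - (74q_A). Setting ∂π_A/∂q_A = 0: 92 - q_A - (1/2)(q_K + q_D) = 0.
Kestrel's first-order condition: 125 - q_K - (1/2)(q_A + q_D) = 0.
Drake's first-order condition: 127 - q_D - (1/2)(q_A + q_K) = 0.
Adding the 3 conditions: 344 − Q − Q = 0, i.e. Q = 172.
Back-substituting: q_A = (92 − 86)/(1/2) = 12, q_K = (125 − 86)/(1/2) = 78, q_D = (127 − 86)/(1/2) = 82.
Total output Q = 172, so price P = 166 - (1/2)·172 = 80.

80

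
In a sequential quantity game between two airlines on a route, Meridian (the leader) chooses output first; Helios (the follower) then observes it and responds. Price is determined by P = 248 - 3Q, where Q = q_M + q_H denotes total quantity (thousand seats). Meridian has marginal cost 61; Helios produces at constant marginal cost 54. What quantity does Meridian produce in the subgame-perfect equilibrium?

The follower Helios best-responds to any q_M: π_H = (248 - 3Q)q_H - 54q_H.
Setting the follower's marginal profit to zero, 194 - 3q_M - 6q_H = 0, i.e. q_H = (194 - 3q_M)/6.
The leader anticipates this reaction. Substituting into P = 248 - 3Q gives P = 151 - (3/2)q_M, so π_M = (151 - (3/2)q_M)q_M - 61q_M.
Leader FOC: 90 - 3q_M = 0, so q_M = 30.
Then q_H = (194 - 3·30)/6 = 52/3.

30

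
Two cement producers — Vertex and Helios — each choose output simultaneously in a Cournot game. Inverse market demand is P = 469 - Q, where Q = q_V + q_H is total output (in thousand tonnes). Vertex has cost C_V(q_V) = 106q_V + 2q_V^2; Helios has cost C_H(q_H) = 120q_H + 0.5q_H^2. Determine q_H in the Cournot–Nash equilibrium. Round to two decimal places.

101.82

Vertex's profit: π_V = (469 - Q)q_V - (106q_V + 2q_V²). Setting ∂π_V/∂q_V = 0: 363 - 6q_V - (q_H) = 0.
Helios's profit: π_H = (469 - Q)q_H - (120q_H + (1/2)q_H²). Setting ∂π_H/∂q_H = 0: 349 - 3q_H - (q_V) = 0.
So q_V = (363 - q_H)/6 and q_H = (349 - q_V)/3.
Substituting one into the other gives q_V = 740/17 and q_H = 1731/17.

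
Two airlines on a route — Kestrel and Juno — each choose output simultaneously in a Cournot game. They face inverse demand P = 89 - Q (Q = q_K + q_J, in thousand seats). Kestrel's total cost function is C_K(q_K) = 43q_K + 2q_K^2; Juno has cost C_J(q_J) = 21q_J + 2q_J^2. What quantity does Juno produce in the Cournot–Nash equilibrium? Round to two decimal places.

10.34

Kestrel's profit: π_K = (89 - Q)q_K - (43q_K + 2q_K²). Setting ∂π_K/∂q_K = 0: 46 - 6q_K - (q_J) = 0.
Juno's profit: π_J = (89 - Q)q_J - (21q_J + 2q_J²). Setting ∂π_J/∂q_J = 0: 68 - 6q_J - (q_K) = 0.
Rearranging gives the reaction functions q_K = (46 - q_J)/6 and q_J = (68 - q_K)/6.
Solving the pair: q_K = 208/35, q_J = 362/35.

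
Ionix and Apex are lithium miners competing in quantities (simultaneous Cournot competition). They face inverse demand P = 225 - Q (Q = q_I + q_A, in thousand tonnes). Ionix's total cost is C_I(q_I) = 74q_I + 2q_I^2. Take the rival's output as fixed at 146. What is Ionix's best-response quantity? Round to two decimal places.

With the rival's output fixed at 146, Ionix's profit is π_I = (225 - 146 - q_I)q_I - (74q_I + 2q_I²) = (79 - q_I)q_I - (74q_I + 2q_I²).
∂π_I/∂q_I = 5 - 6q_I = 0, so q_I = 5/6.

0.83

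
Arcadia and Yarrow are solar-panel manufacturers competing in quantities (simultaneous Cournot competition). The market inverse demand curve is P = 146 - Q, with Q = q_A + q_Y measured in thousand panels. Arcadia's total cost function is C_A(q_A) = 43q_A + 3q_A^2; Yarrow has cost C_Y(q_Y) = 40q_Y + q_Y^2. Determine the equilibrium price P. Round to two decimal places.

Arcadia's profit: π_A = (146 - Q)q_A - (43q_A + 3q_A²). Setting ∂π_A/∂q_A = 0: 103 - 8q_A - (q_Y) = 0.
Yarrow's first-order condition: 106 - 4q_Y - (q_A) = 0.
Best responses: q_A = (103 - q_Y)/8, q_Y = (106 - q_A)/4.
Solving the pair: q_A = 306/31, q_Y = 745/31.
Total output Q = 1051/31, so price P = 146 - 1051/31 = 112.0968.

112.10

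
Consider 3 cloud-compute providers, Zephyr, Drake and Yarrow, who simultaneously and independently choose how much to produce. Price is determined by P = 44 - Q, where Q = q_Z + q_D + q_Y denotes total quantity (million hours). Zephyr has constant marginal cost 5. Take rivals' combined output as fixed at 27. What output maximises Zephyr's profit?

6

With rivals' combined output fixed at 27, Zephyr's profit is π_Z = (44 - 27 - q_Z)q_Z - (5q_Z) = (17 - q_Z)q_Z - (5q_Z).
∂π_Z/∂q_Z = 12 - 2q_Z = 0, so q_Z = 6.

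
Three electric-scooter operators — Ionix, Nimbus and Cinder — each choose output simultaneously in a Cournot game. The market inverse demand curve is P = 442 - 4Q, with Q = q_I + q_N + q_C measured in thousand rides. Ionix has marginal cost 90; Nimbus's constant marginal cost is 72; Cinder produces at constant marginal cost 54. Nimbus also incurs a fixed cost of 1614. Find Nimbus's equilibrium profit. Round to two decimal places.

Ionix's profit: π_I = (442 - 4Q)q_I - (90q_I). Setting ∂π_I/∂q_I = 0: 352 - 8q_I - 4(q_N + q_C) = 0.
Nimbus's first-order condition: 370 - 8q_N - 4(q_I + q_C) = 0.
Cinder's profit: π_C = (442 - 4Q)q_C - (54q_C). Setting ∂π_C/∂q_C = 0: 388 - 8q_C - 4(q_I + q_N) = 0.
Summing all 3 equations gives 1110 − 16Q = 0, hence Q = 555/8.
Back-substituting: q_I = (352 − 555/2)/4 = 149/8, q_N = (370 − 555/2)/4 = 185/8, q_C = (388 − 555/2)/4 = 221/8.
Price P = 442 - 4·(555/8) = 329/2.
Nimbus's profit: (329/2 - 72)·(185/8) - 1614 = 525.0625.

525.06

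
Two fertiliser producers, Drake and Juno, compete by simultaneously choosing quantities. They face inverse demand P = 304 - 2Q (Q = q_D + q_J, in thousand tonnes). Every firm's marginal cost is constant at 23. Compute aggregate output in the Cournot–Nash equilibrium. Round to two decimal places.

93.67

A representative firm's profit is π_i = q_i(304 - 2Q) - 23q_i.
First-order condition (treating rivals' output as given): 281 - 4q_i - 2q_j = 0.
By symmetry each firm produces the same amount; substituting q_j = q_i yields q_i = 281/6.
Total output Q = 281/6 + 281/6 = 281/3.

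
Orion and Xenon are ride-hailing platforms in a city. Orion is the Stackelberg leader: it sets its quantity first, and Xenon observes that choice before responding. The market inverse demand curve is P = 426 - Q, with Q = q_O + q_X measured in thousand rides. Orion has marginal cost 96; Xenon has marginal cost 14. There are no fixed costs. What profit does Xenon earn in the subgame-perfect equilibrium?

20736

Solve by backward induction. Given q_O, the follower Xenon maximises π_X = (426 - q_O - q_X)q_X - 14q_X.
∂π_X/∂q_X = 412 - q_O - 2q_X = 0 gives the reaction function q_X = (412 - q_O)/2.
Orion substitutes q_X(q_O) into its own profit: π_O = q_O(426 - q_O - (412 - q_O)/2) - 96q_O = (220 - (1/2)q_O)q_O - 96q_O.
Maximising: ∂π_O/∂q_O = 124 - q_O = 0, giving q_O = 124.
Then q_X = (412 - 124)/2 = 144.
Price P = 426 - 268 = 158.
Xenon's profit: (158 - 14)·144 = 20736.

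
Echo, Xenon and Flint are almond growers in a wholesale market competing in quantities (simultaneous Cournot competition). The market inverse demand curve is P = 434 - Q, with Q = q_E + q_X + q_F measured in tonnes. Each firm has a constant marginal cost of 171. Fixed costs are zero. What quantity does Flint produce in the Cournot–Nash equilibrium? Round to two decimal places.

65.75

A representative firm's profit is π_i = q_i(434 - Q) - 171q_i.
Setting ∂π_i/∂q_i = 0 with rivals' quantities fixed: 263 - 2q_i - Σ_{j≠i} q_j = 0.
With identical firms every q_j equals q_i, so Σ_{j≠i} q_j = 2q_i and 263 = 4q_i, giving q_i = 263/4.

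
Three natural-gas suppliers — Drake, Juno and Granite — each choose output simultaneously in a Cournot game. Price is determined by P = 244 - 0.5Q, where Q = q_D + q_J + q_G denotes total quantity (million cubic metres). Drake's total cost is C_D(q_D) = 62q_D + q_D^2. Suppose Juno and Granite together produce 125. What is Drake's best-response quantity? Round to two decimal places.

39.83

With rivals' combined output fixed at 125, Drake's profit is π_D = (244 - (1/2)·125 - (1/2)q_D)q_D - (62q_D + q_D²) = (363/2 - (1/2)q_D)q_D - (62q_D + q_D²).
∂π_D/∂q_D = 239/2 - 3q_D = 0, so q_D = 239/6.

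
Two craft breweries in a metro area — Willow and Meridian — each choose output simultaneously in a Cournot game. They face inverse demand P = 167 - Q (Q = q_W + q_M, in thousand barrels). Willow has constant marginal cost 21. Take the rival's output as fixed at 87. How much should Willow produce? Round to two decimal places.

With the rival's output fixed at 87, Willow's profit is π_W = (167 - 87 - q_W)q_W - (21q_W) = (80 - q_W)q_W - (21q_W).
∂π_W/∂q_W = 59 - 2q_W = 0, so q_W = 59/2.

29.50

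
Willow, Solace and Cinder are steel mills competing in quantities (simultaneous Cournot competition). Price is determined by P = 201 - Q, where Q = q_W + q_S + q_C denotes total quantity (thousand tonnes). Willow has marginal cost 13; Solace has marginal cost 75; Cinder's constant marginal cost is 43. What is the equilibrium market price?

83

Willow's profit: π_W = (201 - Q)q_W - (13q_W). Setting ∂π_W/∂q_W = 0: 188 - 2q_W - (q_S + q_C) = 0.
Solace's profit: π_S = (201 - Q)q_S - (75q_S). Setting ∂π_S/∂q_S = 0: 126 - 2q_S - (q_W + q_C) = 0.
Cinder's first-order condition: 158 - 2q_C - (q_W + q_S) = 0.
Adding the 3 conditions: 472 − 2Q − 2Q = 0, i.e. Q = 118.
Back-substituting: q_W = (188 − 118) = 70, q_S = (126 − 118) = 8, q_C = (158 − 118) = 40.
Total output Q = 118, so price P = 201 - 118 = 83.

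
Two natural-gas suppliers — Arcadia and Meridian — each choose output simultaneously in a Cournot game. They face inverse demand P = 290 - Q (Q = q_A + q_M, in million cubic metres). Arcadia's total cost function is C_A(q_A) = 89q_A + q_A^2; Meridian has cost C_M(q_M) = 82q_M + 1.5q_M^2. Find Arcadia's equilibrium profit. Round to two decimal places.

3519.16

Arcadia's profit: π_A = (290 - Q)q_A - (89q_A + q_A²). Setting ∂π_A/∂q_A = 0: 201 - 4q_A - (q_M) = 0.
Meridian's profit: π_M = (290 - Q)q_M - (82q_M + (3/2)q_M²). Setting ∂π_M/∂q_M = 0: 208 - 5q_M - (q_A) = 0.
Best responses: q_A = (201 - q_M)/4, q_M = (208 - q_A)/5.
Solving the pair: q_A = 797/19, q_M = 631/19.
Price P = 290 - 1428/19 = 214.8421.
Arcadia's profit: 214.8421·(797/19) - 89·(797/19) - (797/19)² = 3519.1634.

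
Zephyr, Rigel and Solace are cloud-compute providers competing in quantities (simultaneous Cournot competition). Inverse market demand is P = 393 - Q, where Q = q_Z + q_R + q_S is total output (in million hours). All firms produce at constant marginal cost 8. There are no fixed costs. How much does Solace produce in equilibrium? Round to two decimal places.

96.25

Each firm earns π_i = (393 - Q)q_i - 8q_i.
First-order condition (treating rivals' output as given): 385 - 2q_i - Σ_{j≠i} q_j = 0.
With identical firms every q_j equals q_i, so Σ_{j≠i} q_j = 2q_i and 385 = 4q_i, giving q_i = 385/4.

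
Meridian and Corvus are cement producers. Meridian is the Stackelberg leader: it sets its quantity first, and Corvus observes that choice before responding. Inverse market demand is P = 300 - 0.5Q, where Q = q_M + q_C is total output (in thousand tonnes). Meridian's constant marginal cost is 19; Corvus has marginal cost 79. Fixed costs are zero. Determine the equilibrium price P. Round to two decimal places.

104.25

The follower Corvus best-responds to any q_M: π_C = (300 - 0.5Q)q_C - 79q_C.
Follower FOC: 221 - (1/2)q_M - q_C = 0, so q_C(q_M) = (221 - (1/2)q_M).
The leader anticipates this reaction. Substituting into P = 300 - 0.5Q gives P = 379/2 - (1/4)q_M, so π_M = (379/2 - (1/4)q_M)q_M - 19q_M.
The leader's first-order condition 341/2 - (1/2)q_M = 0 yields q_M = 341.
Then q_C = (221 - (1/2)·341) = 101/2.
Total output Q = 783/2, so price P = 300 - (1/2)·(783/2) = 417/4.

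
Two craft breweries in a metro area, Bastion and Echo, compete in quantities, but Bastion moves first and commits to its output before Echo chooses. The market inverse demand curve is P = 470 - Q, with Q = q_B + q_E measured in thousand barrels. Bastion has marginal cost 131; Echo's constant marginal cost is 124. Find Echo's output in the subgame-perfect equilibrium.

90

The follower Echo best-responds to any q_B: π_E = (470 - Q)q_E - 124q_E.
Follower FOC: 346 - q_B - 2q_E = 0, so q_E(q_B) = (346 - q_B)/2.
The leader anticipates this reaction. Substituting into P = 470 - Q gives P = 297 - (1/2)q_B, so π_B = (297 - (1/2)q_B)q_B - 131q_B.
Maximising: ∂π_B/∂q_B = 166 - q_B = 0, giving q_B = 166.
Then q_E = (346 - 166)/2 = 90.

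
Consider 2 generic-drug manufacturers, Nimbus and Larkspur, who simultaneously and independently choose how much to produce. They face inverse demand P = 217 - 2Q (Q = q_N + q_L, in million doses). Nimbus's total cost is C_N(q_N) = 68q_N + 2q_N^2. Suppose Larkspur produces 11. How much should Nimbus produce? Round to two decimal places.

15.88

With the rival's output fixed at 11, Nimbus's profit is π_N = (217 - 2·11 - 2q_N)q_N - (68q_N + 2q_N²) = (195 - 2q_N)q_N - (68q_N + 2q_N²).
∂π_N/∂q_N = 127 - 8q_N = 0, so q_N = 127/8.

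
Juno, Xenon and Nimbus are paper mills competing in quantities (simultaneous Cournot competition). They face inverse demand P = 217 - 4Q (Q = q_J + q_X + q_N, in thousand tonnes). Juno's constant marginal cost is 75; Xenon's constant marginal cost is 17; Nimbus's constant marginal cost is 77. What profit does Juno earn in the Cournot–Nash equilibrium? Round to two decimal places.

Juno's profit: π_J = (217 - 4Q)q_J - (75q_J). Setting ∂π_J/∂q_J = 0: 142 - 8q_J - 4(q_X + q_N) = 0.
Xenon's profit: π_X = (217 - 4Q)q_X - (17q_X). Setting ∂π_X/∂q_X = 0: 200 - 8q_X - 4(q_J + q_N) = 0.
Nimbus's profit: π_N = (217 - 4Q)q_N - (77q_N). Setting ∂π_N/∂q_N = 0: 140 - 8q_N - 4(q_J + q_X) = 0.
Adding the 3 conditions: 482 − 8Q − 8Q = 0, i.e. Q = 241/8.
Back-substituting: q_J = (142 − 241/2)/4 = 43/8, q_X = (200 − 241/2)/4 = 159/8, q_N = (140 − 241/2)/4 = 39/8.
Price P = 217 - 4·(241/8) = 193/2.
Juno's profit: (193/2 - 75)·(43/8) = 1849/16.

115.56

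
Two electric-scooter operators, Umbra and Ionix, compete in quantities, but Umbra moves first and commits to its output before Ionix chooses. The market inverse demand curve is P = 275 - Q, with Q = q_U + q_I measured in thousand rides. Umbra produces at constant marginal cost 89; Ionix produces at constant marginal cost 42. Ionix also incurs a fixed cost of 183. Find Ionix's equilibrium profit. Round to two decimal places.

6500.06

Solve by backward induction. Given q_U, the follower Ionix maximises π_I = (275 - q_U - q_I)q_I - 42q_I.
Setting the follower's marginal profit to zero, 233 - q_U - 2q_I = 0, i.e. q_I = (233 - q_U)/2.
The leader anticipates this reaction. Substituting into P = 275 - Q gives P = 317/2 - (1/2)q_U, so π_U = (317/2 - (1/2)q_U)q_U - 89q_U.
Maximising: ∂π_U/∂q_U = 139/2 - q_U = 0, giving q_U = 139/2.
Then q_I = (233 - 139/2)/2 = 327/4.
Price P = 275 - 605/4 = 495/4.
Ionix's profit: (495/4 - 42)·(327/4) - 183 = 6500.0625.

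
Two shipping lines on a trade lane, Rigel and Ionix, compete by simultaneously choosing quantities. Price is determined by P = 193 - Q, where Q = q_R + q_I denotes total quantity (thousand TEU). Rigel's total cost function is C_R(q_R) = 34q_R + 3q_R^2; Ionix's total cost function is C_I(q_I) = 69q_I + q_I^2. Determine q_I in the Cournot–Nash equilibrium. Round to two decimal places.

Rigel's profit: π_R = (193 - Q)q_R - (34q_R + 3q_R²). Setting ∂π_R/∂q_R = 0: 159 - 8q_R - (q_I) = 0.
Ionix's profit: π_I = (193 - Q)q_I - (69q_I + q_I²). Setting ∂π_I/∂q_I = 0: 124 - 4q_I - (q_R) = 0.
Best responses: q_R = (159 - q_I)/8, q_I = (124 - q_R)/4.
Solving the pair: q_R = 512/31, q_I = 833/31.

26.87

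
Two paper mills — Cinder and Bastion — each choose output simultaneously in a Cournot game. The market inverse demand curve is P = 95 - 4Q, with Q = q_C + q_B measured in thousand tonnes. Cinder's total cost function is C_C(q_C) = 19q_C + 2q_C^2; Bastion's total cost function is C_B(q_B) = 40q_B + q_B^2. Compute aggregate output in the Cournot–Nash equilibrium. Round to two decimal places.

Cinder's profit: π_C = (95 - 4Q)q_C - (19q_C + 2q_C²). Setting ∂π_C/∂q_C = 0: 76 - 12q_C - 4(q_B) = 0.
Bastion's first-order condition: 55 - 10q_B - 4(q_C) = 0.
Rearranging gives the reaction functions q_C = (76 - 4q_B)/12 and q_B = (55 - 4q_C)/10.
Substituting one into the other gives q_C = 135/26 and q_B = 89/26.
Total output Q = 135/26 + 89/26 = 112/13.

8.62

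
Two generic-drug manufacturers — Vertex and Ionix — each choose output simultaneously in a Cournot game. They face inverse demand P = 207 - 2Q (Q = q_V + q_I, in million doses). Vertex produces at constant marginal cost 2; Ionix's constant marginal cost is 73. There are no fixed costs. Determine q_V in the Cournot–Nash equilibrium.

Vertex's profit: π_V = (207 - 2Q)q_V - (2q_V). Setting ∂π_V/∂q_V = 0: 205 - 4q_V - 2(q_I) = 0.
Ionix's first-order condition: 134 - 4q_I - 2(q_V) = 0.
Best responses: q_V = (205 - 2q_I)/4, q_I = (134 - 2q_V)/4.
Solving the pair: q_V = 46, q_I = 21/2.

46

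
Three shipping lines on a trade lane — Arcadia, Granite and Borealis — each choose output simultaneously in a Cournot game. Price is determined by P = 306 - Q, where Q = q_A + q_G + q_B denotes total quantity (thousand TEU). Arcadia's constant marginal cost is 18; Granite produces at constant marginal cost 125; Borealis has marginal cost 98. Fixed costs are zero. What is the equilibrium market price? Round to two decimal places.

Arcadia's profit: π_A = (306 - Q)q_A - (18q_A). Setting ∂π_A/∂q_A = 0: 288 - 2q_A - (q_G + q_B) = 0.
Granite's profit: π_G = (306 - Q)q_G - (125q_G). Setting ∂π_G/∂q_G = 0: 181 - 2q_G - (q_A + q_B) = 0.
Borealis's profit: π_B = (306 - Q)q_B - (98q_B). Setting ∂π_B/∂q_B = 0: 208 - 2q_B - (q_A + q_G) = 0.
Adding the 3 first-order conditions: 677 − 4Q = 0, so Q = 677/4.
Back-substituting: q_A = (288 − 677/4) = 475/4, q_G = (181 − 677/4) = 47/4, q_B = (208 − 677/4) = 155/4.
Total output Q = 677/4, so price P = 306 - 677/4 = 547/4.

136.75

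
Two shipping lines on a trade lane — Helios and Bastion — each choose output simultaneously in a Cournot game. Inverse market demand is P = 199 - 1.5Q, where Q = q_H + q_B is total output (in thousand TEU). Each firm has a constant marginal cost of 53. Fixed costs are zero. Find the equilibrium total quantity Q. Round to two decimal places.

64.89

A representative firm's profit is π_i = q_i(199 - 1.5Q) - 53q_i.
Setting ∂π_i/∂q_i = 0 with rivals' quantities fixed: 146 - 3q_i - (3/2)q_j = 0.
By symmetry each firm produces the same amount; substituting q_j = q_i yields q_i = 146/(9/2) = 292/9.
Total output Q = 292/9 + 292/9 = 584/9.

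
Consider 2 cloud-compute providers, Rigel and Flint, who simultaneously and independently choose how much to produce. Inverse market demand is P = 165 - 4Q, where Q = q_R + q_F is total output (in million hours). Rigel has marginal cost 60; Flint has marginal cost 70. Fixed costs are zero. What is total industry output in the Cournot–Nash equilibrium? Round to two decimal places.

Rigel's profit: π_R = (165 - 4Q)q_R - (60q_R). Setting ∂π_R/∂q_R = 0: 105 - 8q_R - 4(q_F) = 0.
Flint's first-order condition: 95 - 8q_F - 4(q_R) = 0.
Best responses: q_R = (105 - 4q_F)/8, q_F = (95 - 4q_R)/8.
Substituting one into the other gives q_R = 115/12 and q_F = 85/12.
Total output Q = 115/12 + 85/12 = 50/3.

16.67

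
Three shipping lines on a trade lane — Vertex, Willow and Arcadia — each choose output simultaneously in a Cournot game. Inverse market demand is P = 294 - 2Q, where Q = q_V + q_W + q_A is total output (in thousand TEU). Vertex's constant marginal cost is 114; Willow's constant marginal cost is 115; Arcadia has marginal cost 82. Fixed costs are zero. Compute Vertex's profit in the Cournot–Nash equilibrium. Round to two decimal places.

Vertex's profit: π_V = (294 - 2Q)q_V - (114q_V). Setting ∂π_V/∂q_V = 0: 180 - 4q_V - 2(q_W + q_A) = 0.
Willow's profit: π_W = (294 - 2Q)q_W - (115q_W). Setting ∂π_W/∂q_W = 0: 179 - 4q_W - 2(q_V + q_A) = 0.
Arcadia's profit: π_A = (294 - 2Q)q_A - (82q_A). Setting ∂π_A/∂q_A = 0: 212 - 4q_A - 2(q_V + q_W) = 0.
Adding the 3 first-order conditions: 571 − 8Q = 0, so Q = 571/8.
Back-substituting: q_V = (180 − 571/4)/2 = 149/8, q_W = (179 − 571/4)/2 = 145/8, q_A = (212 − 571/4)/2 = 277/8.
Price P = 294 - 2·(571/8) = 605/4.
Vertex's profit: (605/4 - 114)·(149/8) = 693.7813.

693.78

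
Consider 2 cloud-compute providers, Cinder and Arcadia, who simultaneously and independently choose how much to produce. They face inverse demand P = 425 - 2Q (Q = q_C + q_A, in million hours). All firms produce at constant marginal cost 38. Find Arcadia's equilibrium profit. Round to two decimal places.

8320.50

A representative firm's profit is π_i = q_i(425 - 2Q) - 38q_i.
Setting ∂π_i/∂q_i = 0 with rivals' quantities fixed: 387 - 4q_i - 2q_j = 0.
With identical firms every q_j equals q_i, so q_j = q_i and 387 = 6q_i, giving q_i = 129/2.
Price P = 425 - 2·129 = 167.
Arcadia's profit: (167 - 38)·(129/2) = 8320.5000.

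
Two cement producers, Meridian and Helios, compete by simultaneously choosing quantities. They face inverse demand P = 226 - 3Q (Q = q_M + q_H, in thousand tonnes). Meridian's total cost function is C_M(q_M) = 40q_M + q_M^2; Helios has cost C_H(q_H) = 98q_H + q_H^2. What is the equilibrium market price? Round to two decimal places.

Meridian's profit: π_M = (226 - 3Q)q_M - (40q_M + q_M²). Setting ∂π_M/∂q_M = 0: 186 - 8q_M - 3(q_H) = 0.
Helios's profit: π_H = (226 - 3Q)q_H - (98q_H + q_H²). Setting ∂π_H/∂q_H = 0: 128 - 8q_H - 3(q_M) = 0.
Best responses: q_M = (186 - 3q_H)/8, q_H = (128 - 3q_M)/8.
Solving the pair: q_M = 1104/55, q_H = 466/55.
Total output Q = 314/11, so price P = 226 - 3·(314/11) = 1544/11.

140.36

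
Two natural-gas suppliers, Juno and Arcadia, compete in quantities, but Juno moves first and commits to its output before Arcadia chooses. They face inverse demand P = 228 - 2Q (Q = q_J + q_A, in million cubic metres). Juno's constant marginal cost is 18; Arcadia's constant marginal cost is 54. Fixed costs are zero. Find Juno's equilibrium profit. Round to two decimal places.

3782.25

Solve by backward induction. Given q_J, the follower Arcadia maximises π_A = (228 - 2q_J - 2q_A)q_A - 54q_A.
Follower FOC: 174 - 2q_J - 4q_A = 0, so q_A(q_J) = (174 - 2q_J)/4.
The leader anticipates this reaction. Substituting into P = 228 - 2Q gives P = 141 - q_J, so π_J = (141 - q_J)q_J - 18q_J.
The leader's first-order condition 123 - 2q_J = 0 yields q_J = 123/2.
Then q_A = (174 - 2·(123/2))/4 = 51/4.
Price P = 228 - 2·(297/4) = 159/2.
Juno's profit: (159/2 - 18)·(123/2) = 3782.2500.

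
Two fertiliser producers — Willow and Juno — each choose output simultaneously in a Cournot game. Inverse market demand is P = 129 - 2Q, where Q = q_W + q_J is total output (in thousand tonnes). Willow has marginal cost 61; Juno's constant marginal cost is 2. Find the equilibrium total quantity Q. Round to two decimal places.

Willow's profit: π_W = (129 - 2Q)q_W - (61q_W). Setting ∂π_W/∂q_W = 0: 68 - 4q_W - 2(q_J) = 0.
Juno's first-order condition: 127 - 4q_J - 2(q_W) = 0.
Best responses: q_W = (68 - 2q_J)/4, q_J = (127 - 2q_W)/4.
Solving the pair: q_W = 3/2, q_J = 31.
Total output Q = 3/2 + 31 = 65/2.

32.50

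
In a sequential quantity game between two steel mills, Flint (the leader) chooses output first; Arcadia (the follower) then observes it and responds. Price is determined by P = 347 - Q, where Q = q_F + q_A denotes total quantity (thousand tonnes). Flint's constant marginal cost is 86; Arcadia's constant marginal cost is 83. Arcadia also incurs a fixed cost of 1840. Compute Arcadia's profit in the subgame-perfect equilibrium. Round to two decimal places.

Solve by backward induction. Given q_F, the follower Arcadia maximises π_A = (347 - q_F - q_A)q_A - 83q_A.
Setting the follower's marginal profit to zero, 264 - q_F - 2q_A = 0, i.e. q_A = (264 - q_F)/2.
The leader anticipates this reaction. Substituting into P = 347 - Q gives P = 215 - (1/2)q_F, so π_F = (215 - (1/2)q_F)q_F - 86q_F.
Leader FOC: 129 - q_F = 0, so q_F = 129.
Then q_A = (264 - 129)/2 = 135/2.
Price P = 347 - 393/2 = 301/2.
Arcadia's profit: (301/2 - 83)·(135/2) - 1840 = 2716.2500.

2716.25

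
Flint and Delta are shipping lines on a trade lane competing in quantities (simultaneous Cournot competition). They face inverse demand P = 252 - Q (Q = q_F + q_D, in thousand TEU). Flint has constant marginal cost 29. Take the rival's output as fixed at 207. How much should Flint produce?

8

With the rival's output fixed at 207, Flint's profit is π_F = (252 - 207 - q_F)q_F - (29q_F) = (45 - q_F)q_F - (29q_F).
∂π_F/∂q_F = 16 - 2q_F = 0, so q_F = 8.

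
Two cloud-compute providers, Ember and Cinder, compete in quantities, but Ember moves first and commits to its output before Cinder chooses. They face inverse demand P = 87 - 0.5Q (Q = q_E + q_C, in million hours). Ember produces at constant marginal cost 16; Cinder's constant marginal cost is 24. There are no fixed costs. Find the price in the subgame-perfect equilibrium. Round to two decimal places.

Solve by backward induction. Given q_E, the follower Cinder maximises π_C = (87 - (1/2)q_E - (1/2)q_C)q_C - 24q_C.
∂π_C/∂q_C = 63 - (1/2)q_E - q_C = 0 gives the reaction function q_C = (63 - (1/2)q_E).
Ember substitutes q_C(q_E) into its own profit: π_E = q_E(87 - (1/2)q_E - (63 - (1/2)q_E)/2) - 16q_E = (111/2 - (1/4)q_E)q_E - 16q_E.
The leader's first-order condition 79/2 - (1/2)q_E = 0 yields q_E = 79.
Then q_C = (63 - (1/2)·79) = 47/2.
Total output Q = 205/2, so price P = 87 - (1/2)·(205/2) = 143/4.

35.75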